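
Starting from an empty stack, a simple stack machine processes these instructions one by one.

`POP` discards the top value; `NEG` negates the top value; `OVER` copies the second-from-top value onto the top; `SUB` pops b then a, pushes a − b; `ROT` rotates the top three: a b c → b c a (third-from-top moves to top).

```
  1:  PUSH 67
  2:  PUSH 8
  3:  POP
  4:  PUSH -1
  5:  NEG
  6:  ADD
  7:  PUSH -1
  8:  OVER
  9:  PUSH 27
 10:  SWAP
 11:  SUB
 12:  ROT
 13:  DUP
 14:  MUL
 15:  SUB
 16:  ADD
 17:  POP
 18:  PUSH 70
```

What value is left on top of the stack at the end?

PUSH 67 : [67]
PUSH 8  : [67, 8]
POP     : [67]
PUSH -1 : [67, -1]
NEG     : [67, 1]
ADD     : [68]
PUSH -1 : [68, -1]
OVER    : [68, -1, 68]
PUSH 27 : [68, -1, 68, 27]
SWAP    : [68, -1, 27, 68]
SUB     : [68, -1, -41]
ROT     : [-1, -41, 68]
DUP     : [-1, -41, 68, 68]
MUL     : [-1, -41, 4624]
SUB     : [-1, -4665]
ADD     : [-4666]
POP     : []
PUSH 70 : [70]

70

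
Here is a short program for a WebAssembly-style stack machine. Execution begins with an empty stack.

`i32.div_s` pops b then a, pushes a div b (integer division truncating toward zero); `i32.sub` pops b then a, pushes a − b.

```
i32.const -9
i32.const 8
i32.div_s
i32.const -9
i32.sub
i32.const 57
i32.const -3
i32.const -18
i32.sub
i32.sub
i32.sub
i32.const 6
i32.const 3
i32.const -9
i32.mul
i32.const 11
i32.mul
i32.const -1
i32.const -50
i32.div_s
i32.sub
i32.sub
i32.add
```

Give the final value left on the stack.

269

i32.const -9   [-9]
i32.const 8    [-9, 8]
i32.div_s      [-1]
i32.const -9   [-1, -9]
i32.sub        [8]
i32.const 57   [8, 57]
i32.const -3   [8, 57, -3]
i32.const -18  [8, 57, -3, -18]
i32.sub        [8, 57, 15]
i32.sub        [8, 42]
i32.sub        [-34]
i32.const 6    [-34, 6]
i32.const 3    [-34, 6, 3]
i32.const -9   [-34, 6, 3, -9]
i32.mul        [-34, 6, -27]
i32.const 11   [-34, 6, -27, 11]
i32.mul        [-34, 6, -297]
i32.const -1   [-34, 6, -297, -1]
i32.const -50  [-34, 6, -297, -1, -50]
i32.div_s      [-34, 6, -297, 0]
i32.sub        [-34, 6, -297]
i32.sub        [-34, 303]
i32.add        [269]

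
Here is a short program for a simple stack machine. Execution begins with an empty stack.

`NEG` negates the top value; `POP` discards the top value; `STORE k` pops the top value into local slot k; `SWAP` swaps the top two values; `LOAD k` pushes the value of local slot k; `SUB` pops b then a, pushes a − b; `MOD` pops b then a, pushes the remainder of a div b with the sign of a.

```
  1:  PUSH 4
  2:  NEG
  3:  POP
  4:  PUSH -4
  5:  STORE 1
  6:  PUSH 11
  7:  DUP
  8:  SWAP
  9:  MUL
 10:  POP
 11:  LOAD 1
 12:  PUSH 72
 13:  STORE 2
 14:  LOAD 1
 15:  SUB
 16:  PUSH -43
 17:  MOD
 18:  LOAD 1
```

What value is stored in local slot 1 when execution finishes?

-4

PUSH 4   -> 4
NEG      -> -4
POP      -> (empty)
PUSH -4  -> -4
STORE 1  -> (empty)
PUSH 11  -> 11
DUP      -> 11 11
SWAP     -> 11 11
MUL      -> 121
POP      -> (empty)
LOAD 1   -> -4
PUSH 72  -> -4 72
STORE 2  -> -4
LOAD 1   -> -4 -4
SUB      -> 0
PUSH -43 -> 0 -43
MOD      -> 0
LOAD 1   -> 0 -4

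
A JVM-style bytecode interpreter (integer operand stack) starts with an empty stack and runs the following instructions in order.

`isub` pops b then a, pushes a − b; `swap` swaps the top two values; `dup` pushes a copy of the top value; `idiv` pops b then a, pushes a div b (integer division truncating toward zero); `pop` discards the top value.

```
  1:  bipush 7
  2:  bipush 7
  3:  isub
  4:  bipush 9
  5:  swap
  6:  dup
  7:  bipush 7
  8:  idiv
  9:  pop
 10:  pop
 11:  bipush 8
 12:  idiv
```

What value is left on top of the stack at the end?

1

bipush 7 : 7
bipush 7 : 7 7
isub     : 0
bipush 9 : 0 9
swap     : 9 0
dup      : 9 0 0
bipush 7 : 9 0 0 7
idiv     : 9 0 0
pop      : 9 0
pop      : 9
bipush 8 : 9 8
idiv     : 1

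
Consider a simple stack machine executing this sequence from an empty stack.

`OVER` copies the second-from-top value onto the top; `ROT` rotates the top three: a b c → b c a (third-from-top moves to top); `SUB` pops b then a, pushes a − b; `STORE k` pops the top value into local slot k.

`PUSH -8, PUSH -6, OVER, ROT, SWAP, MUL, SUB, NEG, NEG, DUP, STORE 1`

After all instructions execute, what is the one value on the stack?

PUSH -8 -> [-8]
PUSH -6 -> [-8, -6]
OVER    -> [-8, -6, -8]
ROT     -> [-6, -8, -8]
SWAP    -> [-6, -8, -8]
MUL     -> [-6, 64]
SUB     -> [-70]
NEG     -> [70]
NEG     -> [-70]
DUP     -> [-70, -70]
STORE 1 -> [-70]

-70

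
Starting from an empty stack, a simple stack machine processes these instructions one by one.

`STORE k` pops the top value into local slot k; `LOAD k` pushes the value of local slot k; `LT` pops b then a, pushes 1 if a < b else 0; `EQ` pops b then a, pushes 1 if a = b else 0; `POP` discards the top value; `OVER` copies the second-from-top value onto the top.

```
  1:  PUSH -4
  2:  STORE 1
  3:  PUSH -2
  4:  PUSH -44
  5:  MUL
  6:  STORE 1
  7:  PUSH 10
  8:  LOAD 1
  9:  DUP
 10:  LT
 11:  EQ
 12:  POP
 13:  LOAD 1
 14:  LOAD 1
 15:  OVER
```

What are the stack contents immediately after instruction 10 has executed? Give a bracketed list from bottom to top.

PUSH -4  -> [-4]
STORE 1  -> []
PUSH -2  -> [-2]
PUSH -44 -> [-2, -44]
MUL      -> [88]
STORE 1  -> []
PUSH 10  -> [10]
LOAD 1   -> [10, 88]
DUP      -> [10, 88, 88]
LT       -> [10, 0]

[10, 0]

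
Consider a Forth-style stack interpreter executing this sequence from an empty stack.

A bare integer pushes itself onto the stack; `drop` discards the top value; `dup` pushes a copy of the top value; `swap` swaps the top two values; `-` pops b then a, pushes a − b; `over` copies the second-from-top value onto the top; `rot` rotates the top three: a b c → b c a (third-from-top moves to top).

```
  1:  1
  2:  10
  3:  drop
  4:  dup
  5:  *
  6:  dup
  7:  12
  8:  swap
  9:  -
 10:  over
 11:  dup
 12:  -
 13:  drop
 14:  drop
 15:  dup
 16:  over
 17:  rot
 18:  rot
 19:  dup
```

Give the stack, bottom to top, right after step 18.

1    : 1
10   : 1 10
drop : 1
dup  : 1 1
*    : 1
dup  : 1 1
12   : 1 1 12
swap : 1 12 1
-    : 1 11
over : 1 11 1
dup  : 1 11 1 1
-    : 1 11 0
drop : 1 11
drop : 1
dup  : 1 1
over : 1 1 1
rot  : 1 1 1
rot  : 1 1 1

[1, 1, 1]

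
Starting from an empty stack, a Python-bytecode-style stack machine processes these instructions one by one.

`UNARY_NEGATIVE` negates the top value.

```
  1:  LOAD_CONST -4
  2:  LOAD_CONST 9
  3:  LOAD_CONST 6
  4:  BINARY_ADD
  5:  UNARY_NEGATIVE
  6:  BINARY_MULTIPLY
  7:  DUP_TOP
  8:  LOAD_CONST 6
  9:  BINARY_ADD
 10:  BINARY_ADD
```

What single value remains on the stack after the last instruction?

126

LOAD_CONST -4   : -4
LOAD_CONST 9    : -4 9
LOAD_CONST 6    : -4 9 6
BINARY_ADD      : -4 15
UNARY_NEGATIVE  : -4 -15
BINARY_MULTIPLY : 60
DUP_TOP         : 60 60
LOAD_CONST 6    : 60 60 6
BINARY_ADD      : 60 66
BINARY_ADD      : 126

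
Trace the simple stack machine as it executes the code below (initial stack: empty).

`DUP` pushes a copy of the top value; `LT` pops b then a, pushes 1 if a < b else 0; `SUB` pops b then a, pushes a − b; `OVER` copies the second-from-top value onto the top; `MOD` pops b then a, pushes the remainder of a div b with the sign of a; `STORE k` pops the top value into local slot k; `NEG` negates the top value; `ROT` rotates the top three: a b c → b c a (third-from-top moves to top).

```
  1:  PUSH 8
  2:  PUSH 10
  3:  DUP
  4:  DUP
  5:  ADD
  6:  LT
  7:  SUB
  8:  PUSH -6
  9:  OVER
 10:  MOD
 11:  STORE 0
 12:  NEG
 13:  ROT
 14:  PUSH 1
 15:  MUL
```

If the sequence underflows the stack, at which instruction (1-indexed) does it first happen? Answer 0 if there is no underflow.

PUSH 8  → [8]
PUSH 10 → [8, 10]
DUP     → [8, 10, 10]
DUP     → [8, 10, 10, 10]
ADD     → [8, 10, 20]
LT      → [8, 1]
SUB     → [7]
PUSH -6 → [7, -6]
OVER    → [7, -6, 7]
MOD     → [7, -6]
STORE 0 → [7]
NEG     → [-7]
ROT  — needs 3 operands, stack has 1 → underflow

13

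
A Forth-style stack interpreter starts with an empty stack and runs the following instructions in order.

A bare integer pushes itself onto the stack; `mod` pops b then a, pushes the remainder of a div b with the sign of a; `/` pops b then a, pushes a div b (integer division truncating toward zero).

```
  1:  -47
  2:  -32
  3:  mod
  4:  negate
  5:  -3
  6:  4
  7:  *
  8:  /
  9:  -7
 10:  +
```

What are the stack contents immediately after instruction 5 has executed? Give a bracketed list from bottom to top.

-47    → [-47]
-32    → [-47, -32]
mod    → [-15]
negate → [15]
-3     → [15, -3]

[15, -3]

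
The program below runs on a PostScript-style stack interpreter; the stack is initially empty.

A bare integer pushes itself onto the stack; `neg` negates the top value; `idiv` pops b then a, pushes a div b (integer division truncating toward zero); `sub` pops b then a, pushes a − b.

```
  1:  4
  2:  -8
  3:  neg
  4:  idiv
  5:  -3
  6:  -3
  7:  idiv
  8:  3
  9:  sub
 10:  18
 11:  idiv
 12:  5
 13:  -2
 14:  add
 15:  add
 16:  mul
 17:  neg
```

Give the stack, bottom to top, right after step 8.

[0, 1, 3]

4    : [4]
-8   : [4, -8]
neg  : [4, 8]
idiv : [0]
-3   : [0, -3]
-3   : [0, -3, -3]
idiv : [0, 1]
3    : [0, 1, 3]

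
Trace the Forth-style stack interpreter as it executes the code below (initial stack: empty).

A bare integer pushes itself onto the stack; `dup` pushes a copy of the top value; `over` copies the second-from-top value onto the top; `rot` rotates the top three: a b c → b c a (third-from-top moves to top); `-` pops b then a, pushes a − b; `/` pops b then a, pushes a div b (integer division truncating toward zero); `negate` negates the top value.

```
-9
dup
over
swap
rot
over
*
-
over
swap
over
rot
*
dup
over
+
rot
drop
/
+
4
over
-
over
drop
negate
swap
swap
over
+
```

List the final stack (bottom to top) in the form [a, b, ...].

[-9, -22]

-9     → [-9]
dup    → [-9, -9]
over   → [-9, -9, -9]
swap   → [-9, -9, -9]
rot    → [-9, -9, -9]
over   → [-9, -9, -9, -9]
*      → [-9, -9, 81]
-      → [-9, -90]
over   → [-9, -90, -9]
swap   → [-9, -9, -90]
over   → [-9, -9, -90, -9]
rot    → [-9, -90, -9, -9]
*      → [-9, -90, 81]
dup    → [-9, -90, 81, 81]
over   → [-9, -90, 81, 81, 81]
+      → [-9, -90, 81, 162]
rot    → [-9, 81, 162, -90]
drop   → [-9, 81, 162]
/      → [-9, 0]
+      → [-9]
4      → [-9, 4]
over   → [-9, 4, -9]
-      → [-9, 13]
over   → [-9, 13, -9]
drop   → [-9, 13]
negate → [-9, -13]
swap   → [-13, -9]
swap   → [-9, -13]
over   → [-9, -13, -9]
+      → [-9, -22]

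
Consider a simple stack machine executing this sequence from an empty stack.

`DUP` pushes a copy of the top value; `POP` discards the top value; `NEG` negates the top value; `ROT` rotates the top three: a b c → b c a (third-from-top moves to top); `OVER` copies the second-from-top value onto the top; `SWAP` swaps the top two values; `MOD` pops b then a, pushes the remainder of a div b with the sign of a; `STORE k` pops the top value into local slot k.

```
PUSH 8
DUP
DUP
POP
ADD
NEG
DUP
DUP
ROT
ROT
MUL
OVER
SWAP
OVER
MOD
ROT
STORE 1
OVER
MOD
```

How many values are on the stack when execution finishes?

PUSH 8   [8]
DUP      [8, 8]
DUP      [8, 8, 8]
POP      [8, 8]
ADD      [16]
NEG      [-16]
DUP      [-16, -16]
DUP      [-16, -16, -16]
ROT      [-16, -16, -16]
ROT      [-16, -16, -16]
MUL      [-16, 256]
OVER     [-16, 256, -16]
SWAP     [-16, -16, 256]
OVER     [-16, -16, 256, -16]
MOD      [-16, -16, 0]
ROT      [-16, 0, -16]
STORE 1  [-16, 0]
OVER     [-16, 0, -16]
MOD      [-16, 0]

2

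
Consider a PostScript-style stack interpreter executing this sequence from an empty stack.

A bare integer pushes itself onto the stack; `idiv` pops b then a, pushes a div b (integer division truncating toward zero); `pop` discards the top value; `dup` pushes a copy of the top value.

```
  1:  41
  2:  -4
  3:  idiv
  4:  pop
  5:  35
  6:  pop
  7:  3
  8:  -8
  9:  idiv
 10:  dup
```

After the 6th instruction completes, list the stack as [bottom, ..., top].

[]

41   -> [41]
-4   -> [41, -4]
idiv -> [-10]
pop  -> []
35   -> [35]
pop  -> []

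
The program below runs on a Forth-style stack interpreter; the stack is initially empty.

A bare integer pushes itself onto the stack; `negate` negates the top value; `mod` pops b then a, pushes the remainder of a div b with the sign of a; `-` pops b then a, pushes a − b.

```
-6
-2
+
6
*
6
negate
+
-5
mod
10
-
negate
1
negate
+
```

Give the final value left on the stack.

13

-6     : [-6]
-2     : [-6, -2]
+      : [-8]
6      : [-8, 6]
*      : [-48]
6      : [-48, 6]
negate : [-48, -6]
+      : [-54]
-5     : [-54, -5]
mod    : [-4]
10     : [-4, 10]
-      : [-14]
negate : [14]
1      : [14, 1]
negate : [14, -1]
+      : [13]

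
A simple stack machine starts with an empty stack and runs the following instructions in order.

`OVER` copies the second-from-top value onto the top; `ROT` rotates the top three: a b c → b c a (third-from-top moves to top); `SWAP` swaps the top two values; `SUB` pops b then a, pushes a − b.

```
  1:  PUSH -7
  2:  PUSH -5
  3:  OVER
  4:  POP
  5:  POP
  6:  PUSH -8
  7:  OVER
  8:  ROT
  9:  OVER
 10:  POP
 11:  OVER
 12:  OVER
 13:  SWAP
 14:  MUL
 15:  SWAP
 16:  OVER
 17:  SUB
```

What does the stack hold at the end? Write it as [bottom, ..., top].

PUSH -7  -7
PUSH -5  -7 -5
OVER     -7 -5 -7
POP      -7 -5
POP      -7
PUSH -8  -7 -8
OVER     -7 -8 -7
ROT      -8 -7 -7
OVER     -8 -7 -7 -7
POP      -8 -7 -7
OVER     -8 -7 -7 -7
OVER     -8 -7 -7 -7 -7
SWAP     -8 -7 -7 -7 -7
MUL      -8 -7 -7 49
SWAP     -8 -7 49 -7
OVER     -8 -7 49 -7 49
SUB      -8 -7 49 -56

[-8, -7, 49, -56]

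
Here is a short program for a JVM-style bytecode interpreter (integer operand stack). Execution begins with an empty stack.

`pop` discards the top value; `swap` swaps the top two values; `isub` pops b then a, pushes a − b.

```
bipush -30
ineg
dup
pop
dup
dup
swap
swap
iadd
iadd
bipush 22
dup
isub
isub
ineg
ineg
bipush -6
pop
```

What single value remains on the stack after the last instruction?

bipush -30  -30
ineg        30
dup         30 30
pop         30
dup         30 30
dup         30 30 30
swap        30 30 30
swap        30 30 30
iadd        30 60
iadd        90
bipush 22   90 22
dup         90 22 22
isub        90 0
isub        90
ineg        -90
ineg        90
bipush -6   90 -6
pop         90

90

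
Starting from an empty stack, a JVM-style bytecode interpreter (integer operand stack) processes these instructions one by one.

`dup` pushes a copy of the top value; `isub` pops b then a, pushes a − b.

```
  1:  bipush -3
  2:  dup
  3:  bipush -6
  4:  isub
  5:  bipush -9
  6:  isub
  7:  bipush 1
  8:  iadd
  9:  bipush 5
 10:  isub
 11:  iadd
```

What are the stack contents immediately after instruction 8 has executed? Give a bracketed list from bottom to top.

[-3, 13]

bipush -3 : -3
dup       : -3 -3
bipush -6 : -3 -3 -6
isub      : -3 3
bipush -9 : -3 3 -9
isub      : -3 12
bipush 1  : -3 12 1
iadd      : -3 13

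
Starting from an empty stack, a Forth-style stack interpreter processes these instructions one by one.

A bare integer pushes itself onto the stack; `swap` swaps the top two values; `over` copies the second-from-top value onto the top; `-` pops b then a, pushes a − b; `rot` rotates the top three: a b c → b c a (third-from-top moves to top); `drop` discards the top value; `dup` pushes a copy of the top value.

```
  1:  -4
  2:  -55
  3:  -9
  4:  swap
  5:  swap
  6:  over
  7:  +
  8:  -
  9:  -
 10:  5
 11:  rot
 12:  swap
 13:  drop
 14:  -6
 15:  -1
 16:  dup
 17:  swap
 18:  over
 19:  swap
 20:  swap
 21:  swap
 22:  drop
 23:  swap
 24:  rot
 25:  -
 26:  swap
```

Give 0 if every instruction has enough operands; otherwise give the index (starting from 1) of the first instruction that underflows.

-4   → -4
-55  → -4 -55
-9   → -4 -55 -9
swap → -4 -9 -55
swap → -4 -55 -9
over → -4 -55 -9 -55
+    → -4 -55 -64
-    → -4 9
-    → -13
5    → -13 5
rot  — needs 3 operands, stack has 2 → underflow

11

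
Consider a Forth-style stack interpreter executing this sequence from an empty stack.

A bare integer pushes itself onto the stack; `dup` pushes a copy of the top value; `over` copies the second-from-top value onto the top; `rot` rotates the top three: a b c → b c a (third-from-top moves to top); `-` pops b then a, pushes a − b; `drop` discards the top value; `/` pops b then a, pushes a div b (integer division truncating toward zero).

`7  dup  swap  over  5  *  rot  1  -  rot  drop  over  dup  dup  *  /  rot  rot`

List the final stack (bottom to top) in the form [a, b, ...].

7    : 7
dup  : 7 7
swap : 7 7
over : 7 7 7
5    : 7 7 7 5
*    : 7 7 35
rot  : 7 35 7
1    : 7 35 7 1
-    : 7 35 6
rot  : 35 6 7
drop : 35 6
over : 35 6 35
dup  : 35 6 35 35
dup  : 35 6 35 35 35
*    : 35 6 35 1225
/    : 35 6 0
rot  : 6 0 35
rot  : 0 35 6

[0, 35, 6]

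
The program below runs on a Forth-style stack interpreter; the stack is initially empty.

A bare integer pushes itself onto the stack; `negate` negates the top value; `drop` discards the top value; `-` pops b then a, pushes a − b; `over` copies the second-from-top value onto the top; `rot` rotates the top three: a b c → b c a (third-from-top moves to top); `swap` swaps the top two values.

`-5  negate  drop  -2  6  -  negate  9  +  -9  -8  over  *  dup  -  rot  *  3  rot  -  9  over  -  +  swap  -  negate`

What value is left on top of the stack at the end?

-9

-5     → -5
negate → 5
drop   → (empty)
-2     → -2
6      → -2 6
-      → -8
negate → 8
9      → 8 9
+      → 17
-9     → 17 -9
-8     → 17 -9 -8
over   → 17 -9 -8 -9
*      → 17 -9 72
dup    → 17 -9 72 72
-      → 17 -9 0
rot    → -9 0 17
*      → -9 0
3      → -9 0 3
rot    → 0 3 -9
-      → 0 12
9      → 0 12 9
over   → 0 12 9 12
-      → 0 12 -3
+      → 0 9
swap   → 9 0
-      → 9
negate → -9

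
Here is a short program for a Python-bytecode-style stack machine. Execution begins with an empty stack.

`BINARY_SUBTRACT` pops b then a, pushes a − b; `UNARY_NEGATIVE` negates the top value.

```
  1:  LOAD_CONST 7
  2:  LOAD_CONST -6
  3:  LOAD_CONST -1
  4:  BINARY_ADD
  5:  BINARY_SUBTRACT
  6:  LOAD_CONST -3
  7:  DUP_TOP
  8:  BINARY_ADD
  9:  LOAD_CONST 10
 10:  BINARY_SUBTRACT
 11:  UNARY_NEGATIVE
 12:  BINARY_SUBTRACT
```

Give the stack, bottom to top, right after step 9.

LOAD_CONST 7    -> 7
LOAD_CONST -6   -> 7 -6
LOAD_CONST -1   -> 7 -6 -1
BINARY_ADD      -> 7 -7
BINARY_SUBTRACT -> 14
LOAD_CONST -3   -> 14 -3
DUP_TOP         -> 14 -3 -3
BINARY_ADD      -> 14 -6
LOAD_CONST 10   -> 14 -6 10

[14, -6, 10]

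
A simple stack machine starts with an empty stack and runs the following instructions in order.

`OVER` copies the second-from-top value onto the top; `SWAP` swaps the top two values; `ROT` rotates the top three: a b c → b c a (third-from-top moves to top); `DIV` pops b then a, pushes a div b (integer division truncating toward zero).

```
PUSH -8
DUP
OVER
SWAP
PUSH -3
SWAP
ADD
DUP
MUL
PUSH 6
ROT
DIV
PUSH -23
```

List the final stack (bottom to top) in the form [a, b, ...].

[-8, 121, 0, -23]

PUSH -8   -8
DUP       -8 -8
OVER      -8 -8 -8
SWAP      -8 -8 -8
PUSH -3   -8 -8 -8 -3
SWAP      -8 -8 -3 -8
ADD       -8 -8 -11
DUP       -8 -8 -11 -11
MUL       -8 -8 121
PUSH 6    -8 -8 121 6
ROT       -8 121 6 -8
DIV       -8 121 0
PUSH -23  -8 121 0 -23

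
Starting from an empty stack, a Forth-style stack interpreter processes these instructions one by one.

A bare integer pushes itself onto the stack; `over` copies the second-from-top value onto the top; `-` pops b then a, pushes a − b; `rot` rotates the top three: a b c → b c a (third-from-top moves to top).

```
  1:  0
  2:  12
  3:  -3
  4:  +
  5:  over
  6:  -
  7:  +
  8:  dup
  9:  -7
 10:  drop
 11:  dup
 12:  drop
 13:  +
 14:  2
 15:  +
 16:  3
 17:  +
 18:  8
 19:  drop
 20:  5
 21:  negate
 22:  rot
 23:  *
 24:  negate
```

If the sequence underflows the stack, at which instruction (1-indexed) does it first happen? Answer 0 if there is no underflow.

0      : [0]
12     : [0, 12]
-3     : [0, 12, -3]
+      : [0, 9]
over   : [0, 9, 0]
-      : [0, 9]
+      : [9]
dup    : [9, 9]
-7     : [9, 9, -7]
drop   : [9, 9]
dup    : [9, 9, 9]
drop   : [9, 9]
+      : [18]
2      : [18, 2]
+      : [20]
3      : [20, 3]
+      : [23]
8      : [23, 8]
drop   : [23]
5      : [23, 5]
negate : [23, -5]
rot  — needs 3 operands, stack has 2 → underflow

22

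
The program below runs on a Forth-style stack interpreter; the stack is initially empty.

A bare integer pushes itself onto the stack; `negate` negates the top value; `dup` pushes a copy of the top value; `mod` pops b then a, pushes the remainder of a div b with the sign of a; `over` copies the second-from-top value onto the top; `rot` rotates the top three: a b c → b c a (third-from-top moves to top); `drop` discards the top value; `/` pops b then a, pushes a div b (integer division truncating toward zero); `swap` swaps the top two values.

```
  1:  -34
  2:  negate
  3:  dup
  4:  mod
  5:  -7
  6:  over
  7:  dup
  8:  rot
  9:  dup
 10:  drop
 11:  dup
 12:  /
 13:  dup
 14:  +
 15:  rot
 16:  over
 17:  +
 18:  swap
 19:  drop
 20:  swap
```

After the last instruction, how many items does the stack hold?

3

-34    -> [-34]
negate -> [34]
dup    -> [34, 34]
mod    -> [0]
-7     -> [0, -7]
over   -> [0, -7, 0]
dup    -> [0, -7, 0, 0]
rot    -> [0, 0, 0, -7]
dup    -> [0, 0, 0, -7, -7]
drop   -> [0, 0, 0, -7]
dup    -> [0, 0, 0, -7, -7]
/      -> [0, 0, 0, 1]
dup    -> [0, 0, 0, 1, 1]
+      -> [0, 0, 0, 2]
rot    -> [0, 0, 2, 0]
over   -> [0, 0, 2, 0, 2]
+      -> [0, 0, 2, 2]
swap   -> [0, 0, 2, 2]
drop   -> [0, 0, 2]
swap   -> [0, 2, 0]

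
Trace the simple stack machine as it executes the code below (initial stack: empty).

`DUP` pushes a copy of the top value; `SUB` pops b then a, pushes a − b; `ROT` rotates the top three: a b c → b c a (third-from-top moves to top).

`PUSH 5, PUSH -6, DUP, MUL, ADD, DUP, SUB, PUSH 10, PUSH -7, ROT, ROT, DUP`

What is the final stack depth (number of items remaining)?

PUSH 5   5
PUSH -6  5 -6
DUP      5 -6 -6
MUL      5 36
ADD      41
DUP      41 41
SUB      0
PUSH 10  0 10
PUSH -7  0 10 -7
ROT      10 -7 0
ROT      -7 0 10
DUP      -7 0 10 10

4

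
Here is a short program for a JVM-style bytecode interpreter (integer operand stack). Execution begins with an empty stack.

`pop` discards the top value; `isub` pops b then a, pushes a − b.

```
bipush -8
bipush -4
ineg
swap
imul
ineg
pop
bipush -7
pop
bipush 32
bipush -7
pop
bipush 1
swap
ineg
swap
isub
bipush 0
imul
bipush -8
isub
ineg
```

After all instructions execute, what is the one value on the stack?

bipush -8 → -8
bipush -4 → -8 -4
ineg      → -8 4
swap      → 4 -8
imul      → -32
ineg      → 32
pop       → (empty)
bipush -7 → -7
pop       → (empty)
bipush 32 → 32
bipush -7 → 32 -7
pop       → 32
bipush 1  → 32 1
swap      → 1 32
ineg      → 1 -32
swap      → -32 1
isub      → -33
bipush 0  → -33 0
imul      → 0
bipush -8 → 0 -8
isub      → 8
ineg      → -8

-8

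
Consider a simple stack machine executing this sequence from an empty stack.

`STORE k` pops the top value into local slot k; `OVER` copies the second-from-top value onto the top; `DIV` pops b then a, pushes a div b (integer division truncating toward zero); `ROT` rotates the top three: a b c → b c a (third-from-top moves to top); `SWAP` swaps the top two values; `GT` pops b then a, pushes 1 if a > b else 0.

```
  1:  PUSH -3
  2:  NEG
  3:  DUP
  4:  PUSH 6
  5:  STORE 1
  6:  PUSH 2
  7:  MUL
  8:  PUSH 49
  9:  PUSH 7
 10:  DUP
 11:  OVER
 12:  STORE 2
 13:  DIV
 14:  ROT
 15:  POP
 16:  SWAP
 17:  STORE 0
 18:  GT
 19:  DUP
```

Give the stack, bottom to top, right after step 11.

[3, 6, 49, 7, 7, 7]

PUSH -3 -> [-3]
NEG     -> [3]
DUP     -> [3, 3]
PUSH 6  -> [3, 3, 6]
STORE 1 -> [3, 3]
PUSH 2  -> [3, 3, 2]
MUL     -> [3, 6]
PUSH 49 -> [3, 6, 49]
PUSH 7  -> [3, 6, 49, 7]
DUP     -> [3, 6, 49, 7, 7]
OVER    -> [3, 6, 49, 7, 7, 7]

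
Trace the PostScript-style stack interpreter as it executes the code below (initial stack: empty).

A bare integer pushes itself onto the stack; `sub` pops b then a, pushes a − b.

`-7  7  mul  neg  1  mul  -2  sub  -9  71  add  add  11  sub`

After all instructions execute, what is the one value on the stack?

-7  → [-7]
7   → [-7, 7]
mul → [-49]
neg → [49]
1   → [49, 1]
mul → [49]
-2  → [49, -2]
sub → [51]
-9  → [51, -9]
71  → [51, -9, 71]
add → [51, 62]
add → [113]
11  → [113, 11]
sub → [102]

102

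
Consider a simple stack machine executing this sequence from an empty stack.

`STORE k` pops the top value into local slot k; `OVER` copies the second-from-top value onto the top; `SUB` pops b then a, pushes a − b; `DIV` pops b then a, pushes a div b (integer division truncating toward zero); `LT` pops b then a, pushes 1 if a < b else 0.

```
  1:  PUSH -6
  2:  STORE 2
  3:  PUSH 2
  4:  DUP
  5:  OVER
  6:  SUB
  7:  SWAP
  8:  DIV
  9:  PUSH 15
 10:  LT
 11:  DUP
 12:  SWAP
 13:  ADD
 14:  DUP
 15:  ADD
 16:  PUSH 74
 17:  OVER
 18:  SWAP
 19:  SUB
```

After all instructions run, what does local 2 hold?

PUSH -6  [-6]
STORE 2  []
PUSH 2   [2]
DUP      [2, 2]
OVER     [2, 2, 2]
SUB      [2, 0]
SWAP     [0, 2]
DIV      [0]
PUSH 15  [0, 15]
LT       [1]
DUP      [1, 1]
SWAP     [1, 1]
ADD      [2]
DUP      [2, 2]
ADD      [4]
PUSH 74  [4, 74]
OVER     [4, 74, 4]
SWAP     [4, 4, 74]
SUB      [4, -70]

-6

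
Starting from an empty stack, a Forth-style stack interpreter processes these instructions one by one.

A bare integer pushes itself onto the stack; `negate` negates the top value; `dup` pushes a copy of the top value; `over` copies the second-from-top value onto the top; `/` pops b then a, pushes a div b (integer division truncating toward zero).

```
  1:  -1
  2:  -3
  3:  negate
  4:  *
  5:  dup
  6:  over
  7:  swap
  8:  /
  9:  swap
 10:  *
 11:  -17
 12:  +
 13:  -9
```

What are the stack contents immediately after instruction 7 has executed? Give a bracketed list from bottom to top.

-1     -> [-1]
-3     -> [-1, -3]
negate -> [-1, 3]
*      -> [-3]
dup    -> [-3, -3]
over   -> [-3, -3, -3]
swap   -> [-3, -3, -3]

[-3, -3, -3]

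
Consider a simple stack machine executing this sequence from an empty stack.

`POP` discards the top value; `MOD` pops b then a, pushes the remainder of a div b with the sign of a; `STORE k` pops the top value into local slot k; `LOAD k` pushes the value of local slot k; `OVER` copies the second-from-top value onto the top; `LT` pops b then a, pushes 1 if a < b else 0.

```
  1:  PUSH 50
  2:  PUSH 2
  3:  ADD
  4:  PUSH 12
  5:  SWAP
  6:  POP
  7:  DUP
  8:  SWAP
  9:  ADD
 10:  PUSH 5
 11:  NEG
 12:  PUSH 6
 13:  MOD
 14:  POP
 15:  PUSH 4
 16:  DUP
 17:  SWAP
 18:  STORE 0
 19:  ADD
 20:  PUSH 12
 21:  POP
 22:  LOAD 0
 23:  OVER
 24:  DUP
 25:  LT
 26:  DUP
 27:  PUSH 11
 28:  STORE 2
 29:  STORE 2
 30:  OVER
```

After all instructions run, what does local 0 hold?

4

PUSH 50 : [50]
PUSH 2  : [50, 2]
ADD     : [52]
PUSH 12 : [52, 12]
SWAP    : [12, 52]
POP     : [12]
DUP     : [12, 12]
SWAP    : [12, 12]
ADD     : [24]
PUSH 5  : [24, 5]
NEG     : [24, -5]
PUSH 6  : [24, -5, 6]
MOD     : [24, -5]
POP     : [24]
PUSH 4  : [24, 4]
DUP     : [24, 4, 4]
SWAP    : [24, 4, 4]
STORE 0 : [24, 4]
ADD     : [28]
PUSH 12 : [28, 12]
POP     : [28]
LOAD 0  : [28, 4]
OVER    : [28, 4, 28]
DUP     : [28, 4, 28, 28]
LT      : [28, 4, 0]
DUP     : [28, 4, 0, 0]
PUSH 11 : [28, 4, 0, 0, 11]
STORE 2 : [28, 4, 0, 0]
STORE 2 : [28, 4, 0]
OVER    : [28, 4, 0, 4]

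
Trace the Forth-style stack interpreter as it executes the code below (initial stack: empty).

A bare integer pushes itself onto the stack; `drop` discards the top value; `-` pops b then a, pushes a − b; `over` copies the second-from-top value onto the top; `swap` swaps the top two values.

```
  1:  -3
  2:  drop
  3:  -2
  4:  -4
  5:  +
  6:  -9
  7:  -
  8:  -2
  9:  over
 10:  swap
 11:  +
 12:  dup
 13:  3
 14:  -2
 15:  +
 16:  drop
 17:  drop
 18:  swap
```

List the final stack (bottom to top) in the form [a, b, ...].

[1, 3]

-3   → -3
drop → (empty)
-2   → -2
-4   → -2 -4
+    → -6
-9   → -6 -9
-    → 3
-2   → 3 -2
over → 3 -2 3
swap → 3 3 -2
+    → 3 1
dup  → 3 1 1
3    → 3 1 1 3
-2   → 3 1 1 3 -2
+    → 3 1 1 1
drop → 3 1 1
drop → 3 1
swap → 1 3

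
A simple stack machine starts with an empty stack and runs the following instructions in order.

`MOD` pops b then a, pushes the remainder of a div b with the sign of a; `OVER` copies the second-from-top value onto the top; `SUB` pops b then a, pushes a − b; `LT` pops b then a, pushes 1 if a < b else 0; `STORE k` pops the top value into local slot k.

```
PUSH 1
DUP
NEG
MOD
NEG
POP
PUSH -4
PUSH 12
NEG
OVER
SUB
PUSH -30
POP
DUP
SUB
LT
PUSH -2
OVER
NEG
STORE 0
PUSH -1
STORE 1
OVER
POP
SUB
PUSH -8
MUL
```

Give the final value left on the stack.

PUSH 1   : [1]
DUP      : [1, 1]
NEG      : [1, -1]
MOD      : [0]
NEG      : [0]
POP      : []
PUSH -4  : [-4]
PUSH 12  : [-4, 12]
NEG      : [-4, -12]
OVER     : [-4, -12, -4]
SUB      : [-4, -8]
PUSH -30 : [-4, -8, -30]
POP      : [-4, -8]
DUP      : [-4, -8, -8]
SUB      : [-4, 0]
LT       : [1]
PUSH -2  : [1, -2]
OVER     : [1, -2, 1]
NEG      : [1, -2, -1]
STORE 0  : [1, -2]
PUSH -1  : [1, -2, -1]
STORE 1  : [1, -2]
OVER     : [1, -2, 1]
POP      : [1, -2]
SUB      : [3]
PUSH -8  : [3, -8]
MUL      : [-24]

-24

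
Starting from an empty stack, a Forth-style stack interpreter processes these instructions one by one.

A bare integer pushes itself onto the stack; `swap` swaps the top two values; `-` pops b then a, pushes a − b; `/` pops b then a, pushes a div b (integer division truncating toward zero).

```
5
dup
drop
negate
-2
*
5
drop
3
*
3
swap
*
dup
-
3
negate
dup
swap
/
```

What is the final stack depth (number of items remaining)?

2

5      -> 5
dup    -> 5 5
drop   -> 5
negate -> -5
-2     -> -5 -2
*      -> 10
5      -> 10 5
drop   -> 10
3      -> 10 3
*      -> 30
3      -> 30 3
swap   -> 3 30
*      -> 90
dup    -> 90 90
-      -> 0
3      -> 0 3
negate -> 0 -3
dup    -> 0 -3 -3
swap   -> 0 -3 -3
/      -> 0 1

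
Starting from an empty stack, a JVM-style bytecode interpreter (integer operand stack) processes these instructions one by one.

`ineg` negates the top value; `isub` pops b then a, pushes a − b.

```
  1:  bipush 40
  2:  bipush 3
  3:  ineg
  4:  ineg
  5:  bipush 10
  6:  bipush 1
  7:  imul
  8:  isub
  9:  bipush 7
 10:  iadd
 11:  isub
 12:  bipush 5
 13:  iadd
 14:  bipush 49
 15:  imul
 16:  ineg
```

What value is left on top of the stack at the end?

-2205

bipush 40 → [40]
bipush 3  → [40, 3]
ineg      → [40, -3]
ineg      → [40, 3]
bipush 10 → [40, 3, 10]
bipush 1  → [40, 3, 10, 1]
imul      → [40, 3, 10]
isub      → [40, -7]
bipush 7  → [40, -7, 7]
iadd      → [40, 0]
isub      → [40]
bipush 5  → [40, 5]
iadd      → [45]
bipush 49 → [45, 49]
imul      → [2205]
ineg      → [-2205]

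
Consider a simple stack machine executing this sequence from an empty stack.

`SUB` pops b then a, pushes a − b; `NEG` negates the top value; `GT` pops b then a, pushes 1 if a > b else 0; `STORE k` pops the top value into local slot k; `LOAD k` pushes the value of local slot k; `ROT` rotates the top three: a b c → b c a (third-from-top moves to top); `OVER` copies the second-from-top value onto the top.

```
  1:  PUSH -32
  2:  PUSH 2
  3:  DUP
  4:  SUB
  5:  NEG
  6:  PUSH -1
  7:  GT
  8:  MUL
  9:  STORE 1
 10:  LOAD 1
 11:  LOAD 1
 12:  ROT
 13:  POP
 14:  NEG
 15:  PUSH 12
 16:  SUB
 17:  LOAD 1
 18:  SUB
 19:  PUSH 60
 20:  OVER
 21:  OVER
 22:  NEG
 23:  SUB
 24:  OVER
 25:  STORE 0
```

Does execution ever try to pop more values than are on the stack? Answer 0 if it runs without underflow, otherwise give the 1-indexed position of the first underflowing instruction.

12

PUSH -32  -32
PUSH 2    -32 2
DUP       -32 2 2
SUB       -32 0
NEG       -32 0
PUSH -1   -32 0 -1
GT        -32 1
MUL       -32
STORE 1   (empty)
LOAD 1    -32
LOAD 1    -32 -32
ROT  — needs 3 operands, stack has 2 → underflow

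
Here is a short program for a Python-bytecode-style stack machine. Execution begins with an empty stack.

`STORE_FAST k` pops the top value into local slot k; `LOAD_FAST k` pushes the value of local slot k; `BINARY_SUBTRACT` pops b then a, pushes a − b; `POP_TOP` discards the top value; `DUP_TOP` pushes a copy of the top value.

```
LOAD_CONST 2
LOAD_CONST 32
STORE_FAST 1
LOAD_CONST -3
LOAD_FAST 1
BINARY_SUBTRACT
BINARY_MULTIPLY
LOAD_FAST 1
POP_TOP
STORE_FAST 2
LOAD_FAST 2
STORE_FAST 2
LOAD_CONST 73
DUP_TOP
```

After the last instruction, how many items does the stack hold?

2

LOAD_CONST 2    -> [2]
LOAD_CONST 32   -> [2, 32]
STORE_FAST 1    -> [2]
LOAD_CONST -3   -> [2, -3]
LOAD_FAST 1     -> [2, -3, 32]
BINARY_SUBTRACT -> [2, -35]
BINARY_MULTIPLY -> [-70]
LOAD_FAST 1     -> [-70, 32]
POP_TOP         -> [-70]
STORE_FAST 2    -> []
LOAD_FAST 2     -> [-70]
STORE_FAST 2    -> []
LOAD_CONST 73   -> [73]
DUP_TOP         -> [73, 73]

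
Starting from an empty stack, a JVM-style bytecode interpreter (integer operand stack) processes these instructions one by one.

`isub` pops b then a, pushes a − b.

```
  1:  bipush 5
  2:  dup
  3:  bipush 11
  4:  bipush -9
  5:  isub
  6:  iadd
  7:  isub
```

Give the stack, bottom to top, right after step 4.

bipush 5  -> [5]
dup       -> [5, 5]
bipush 11 -> [5, 5, 11]
bipush -9 -> [5, 5, 11, -9]

[5, 5, 11, -9]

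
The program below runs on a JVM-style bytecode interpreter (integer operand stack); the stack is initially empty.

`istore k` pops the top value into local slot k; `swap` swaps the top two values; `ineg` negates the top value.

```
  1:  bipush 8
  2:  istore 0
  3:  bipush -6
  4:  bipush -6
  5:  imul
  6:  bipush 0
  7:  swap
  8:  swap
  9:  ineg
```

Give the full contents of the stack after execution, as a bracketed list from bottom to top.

[36, 0]

bipush 8   8
istore 0   (empty)
bipush -6  -6
bipush -6  -6 -6
imul       36
bipush 0   36 0
swap       0 36
swap       36 0
ineg       36 0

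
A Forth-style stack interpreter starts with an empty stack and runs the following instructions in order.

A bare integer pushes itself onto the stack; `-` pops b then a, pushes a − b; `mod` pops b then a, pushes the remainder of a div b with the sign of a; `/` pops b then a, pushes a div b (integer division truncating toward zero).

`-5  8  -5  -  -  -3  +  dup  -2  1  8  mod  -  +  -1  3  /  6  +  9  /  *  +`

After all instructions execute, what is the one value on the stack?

-21

-5   -5
8    -5 8
-5   -5 8 -5
-    -5 13
-    -18
-3   -18 -3
+    -21
dup  -21 -21
-2   -21 -21 -2
1    -21 -21 -2 1
8    -21 -21 -2 1 8
mod  -21 -21 -2 1
-    -21 -21 -3
+    -21 -24
-1   -21 -24 -1
3    -21 -24 -1 3
/    -21 -24 0
6    -21 -24 0 6
+    -21 -24 6
9    -21 -24 6 9
/    -21 -24 0
*    -21 0
+    -21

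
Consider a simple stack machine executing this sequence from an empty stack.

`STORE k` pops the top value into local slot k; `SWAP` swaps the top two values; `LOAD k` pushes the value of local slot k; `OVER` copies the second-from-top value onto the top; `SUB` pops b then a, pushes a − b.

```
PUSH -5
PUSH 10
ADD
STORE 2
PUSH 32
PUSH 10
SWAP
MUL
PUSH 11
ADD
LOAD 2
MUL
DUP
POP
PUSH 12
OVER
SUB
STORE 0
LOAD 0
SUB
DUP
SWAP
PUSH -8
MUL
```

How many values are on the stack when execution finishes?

2

PUSH -5 -> [-5]
PUSH 10 -> [-5, 10]
ADD     -> [5]
STORE 2 -> []
PUSH 32 -> [32]
PUSH 10 -> [32, 10]
SWAP    -> [10, 32]
MUL     -> [320]
PUSH 11 -> [320, 11]
ADD     -> [331]
LOAD 2  -> [331, 5]
MUL     -> [1655]
DUP     -> [1655, 1655]
POP     -> [1655]
PUSH 12 -> [1655, 12]
OVER    -> [1655, 12, 1655]
SUB     -> [1655, -1643]
STORE 0 -> [1655]
LOAD 0  -> [1655, -1643]
SUB     -> [3298]
DUP     -> [3298, 3298]
SWAP    -> [3298, 3298]
PUSH -8 -> [3298, 3298, -8]
MUL     -> [3298, -26384]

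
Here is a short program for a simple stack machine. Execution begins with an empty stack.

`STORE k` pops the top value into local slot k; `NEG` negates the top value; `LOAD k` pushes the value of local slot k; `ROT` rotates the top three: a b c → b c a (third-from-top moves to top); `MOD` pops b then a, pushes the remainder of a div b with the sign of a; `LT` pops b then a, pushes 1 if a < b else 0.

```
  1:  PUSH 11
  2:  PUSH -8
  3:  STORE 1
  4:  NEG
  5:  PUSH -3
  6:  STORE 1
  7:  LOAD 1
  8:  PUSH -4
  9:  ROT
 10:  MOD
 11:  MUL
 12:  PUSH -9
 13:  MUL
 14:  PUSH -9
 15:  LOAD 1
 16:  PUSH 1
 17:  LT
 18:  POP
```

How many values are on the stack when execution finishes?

PUSH 11  11
PUSH -8  11 -8
STORE 1  11
NEG      -11
PUSH -3  -11 -3
STORE 1  -11
LOAD 1   -11 -3
PUSH -4  -11 -3 -4
ROT      -3 -4 -11
MOD      -3 -4
MUL      12
PUSH -9  12 -9
MUL      -108
PUSH -9  -108 -9
LOAD 1   -108 -9 -3
PUSH 1   -108 -9 -3 1
LT       -108 -9 1
POP      -108 -9

2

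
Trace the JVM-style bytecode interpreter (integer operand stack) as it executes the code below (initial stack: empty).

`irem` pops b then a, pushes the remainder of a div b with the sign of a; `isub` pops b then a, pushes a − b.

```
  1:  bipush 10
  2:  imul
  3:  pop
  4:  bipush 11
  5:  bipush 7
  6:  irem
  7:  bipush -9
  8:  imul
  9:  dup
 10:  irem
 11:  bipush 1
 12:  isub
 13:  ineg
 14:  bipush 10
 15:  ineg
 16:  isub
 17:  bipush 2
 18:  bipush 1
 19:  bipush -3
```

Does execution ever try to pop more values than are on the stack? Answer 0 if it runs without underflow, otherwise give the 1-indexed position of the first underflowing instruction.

2

bipush 10 -> 10
imul  — needs 2 operands, stack has 1 → underflow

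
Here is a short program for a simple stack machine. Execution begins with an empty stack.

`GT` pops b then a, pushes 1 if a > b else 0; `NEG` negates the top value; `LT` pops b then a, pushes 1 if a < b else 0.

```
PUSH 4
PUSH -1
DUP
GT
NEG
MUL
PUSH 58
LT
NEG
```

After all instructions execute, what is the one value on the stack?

PUSH 4  -> 4
PUSH -1 -> 4 -1
DUP     -> 4 -1 -1
GT      -> 4 0
NEG     -> 4 0
MUL     -> 0
PUSH 58 -> 0 58
LT      -> 1
NEG     -> -1

-1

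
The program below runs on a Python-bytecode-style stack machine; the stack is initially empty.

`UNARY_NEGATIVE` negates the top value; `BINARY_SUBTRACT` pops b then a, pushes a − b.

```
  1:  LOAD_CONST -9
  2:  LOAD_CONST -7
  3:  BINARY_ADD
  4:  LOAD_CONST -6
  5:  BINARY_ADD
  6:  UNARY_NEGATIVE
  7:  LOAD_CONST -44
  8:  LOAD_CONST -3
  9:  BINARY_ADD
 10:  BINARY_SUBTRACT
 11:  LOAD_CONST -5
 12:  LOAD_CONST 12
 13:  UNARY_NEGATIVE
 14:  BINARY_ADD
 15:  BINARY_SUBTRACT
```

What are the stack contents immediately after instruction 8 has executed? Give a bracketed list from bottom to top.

[22, -44, -3]

LOAD_CONST -9  → [-9]
LOAD_CONST -7  → [-9, -7]
BINARY_ADD     → [-16]
LOAD_CONST -6  → [-16, -6]
BINARY_ADD     → [-22]
UNARY_NEGATIVE → [22]
LOAD_CONST -44 → [22, -44]
LOAD_CONST -3  → [22, -44, -3]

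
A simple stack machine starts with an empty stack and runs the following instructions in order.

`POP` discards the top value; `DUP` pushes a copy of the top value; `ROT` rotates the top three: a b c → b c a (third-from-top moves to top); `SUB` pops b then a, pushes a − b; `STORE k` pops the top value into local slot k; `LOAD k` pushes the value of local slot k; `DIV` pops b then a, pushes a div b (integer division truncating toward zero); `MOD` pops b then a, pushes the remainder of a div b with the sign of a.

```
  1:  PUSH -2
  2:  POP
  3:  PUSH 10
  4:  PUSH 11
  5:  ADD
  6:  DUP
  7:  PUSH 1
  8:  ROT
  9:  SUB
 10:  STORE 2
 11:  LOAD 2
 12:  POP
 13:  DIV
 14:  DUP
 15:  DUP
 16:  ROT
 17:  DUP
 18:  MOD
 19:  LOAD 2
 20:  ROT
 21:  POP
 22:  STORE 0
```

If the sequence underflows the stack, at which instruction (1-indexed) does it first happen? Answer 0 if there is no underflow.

PUSH -2  [-2]
POP      []
PUSH 10  [10]
PUSH 11  [10, 11]
ADD      [21]
DUP      [21, 21]
PUSH 1   [21, 21, 1]
ROT      [21, 1, 21]
SUB      [21, -20]
STORE 2  [21]
LOAD 2   [21, -20]
POP      [21]
DIV  — needs 2 operands, stack has 1 → underflow

13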